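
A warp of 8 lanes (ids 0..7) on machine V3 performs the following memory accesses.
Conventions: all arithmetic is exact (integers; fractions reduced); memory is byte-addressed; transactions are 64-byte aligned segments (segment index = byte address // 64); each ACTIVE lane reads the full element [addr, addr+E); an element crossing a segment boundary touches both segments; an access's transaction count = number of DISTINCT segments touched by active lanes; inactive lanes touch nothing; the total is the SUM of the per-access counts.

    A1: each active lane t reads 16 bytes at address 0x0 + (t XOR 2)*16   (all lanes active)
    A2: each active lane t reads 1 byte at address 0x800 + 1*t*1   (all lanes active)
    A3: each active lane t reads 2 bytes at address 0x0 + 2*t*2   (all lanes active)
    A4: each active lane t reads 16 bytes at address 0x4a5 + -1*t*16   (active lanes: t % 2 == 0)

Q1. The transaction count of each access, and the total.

A1: 2 transactions
A2: 1 transaction
A3: 1 transaction
A4: 2 transactions

Answer: 2,1,1,2; total 6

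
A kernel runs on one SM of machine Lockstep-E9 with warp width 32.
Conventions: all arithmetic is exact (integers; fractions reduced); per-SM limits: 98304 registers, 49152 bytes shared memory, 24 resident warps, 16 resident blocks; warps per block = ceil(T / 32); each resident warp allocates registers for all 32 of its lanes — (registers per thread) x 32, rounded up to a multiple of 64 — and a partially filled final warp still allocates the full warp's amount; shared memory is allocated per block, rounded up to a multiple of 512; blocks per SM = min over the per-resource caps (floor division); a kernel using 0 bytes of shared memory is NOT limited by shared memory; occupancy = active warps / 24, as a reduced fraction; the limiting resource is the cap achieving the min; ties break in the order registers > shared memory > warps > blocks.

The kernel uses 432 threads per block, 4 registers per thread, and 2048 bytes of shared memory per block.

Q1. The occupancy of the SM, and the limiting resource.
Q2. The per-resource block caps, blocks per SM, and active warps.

Answer: occupancy 7/12, limited by warps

registers: 54 blocks
shared memory: 24 blocks
warps: 1 block
blocks: 16 blocks

Answer: 1 block, 14 active warps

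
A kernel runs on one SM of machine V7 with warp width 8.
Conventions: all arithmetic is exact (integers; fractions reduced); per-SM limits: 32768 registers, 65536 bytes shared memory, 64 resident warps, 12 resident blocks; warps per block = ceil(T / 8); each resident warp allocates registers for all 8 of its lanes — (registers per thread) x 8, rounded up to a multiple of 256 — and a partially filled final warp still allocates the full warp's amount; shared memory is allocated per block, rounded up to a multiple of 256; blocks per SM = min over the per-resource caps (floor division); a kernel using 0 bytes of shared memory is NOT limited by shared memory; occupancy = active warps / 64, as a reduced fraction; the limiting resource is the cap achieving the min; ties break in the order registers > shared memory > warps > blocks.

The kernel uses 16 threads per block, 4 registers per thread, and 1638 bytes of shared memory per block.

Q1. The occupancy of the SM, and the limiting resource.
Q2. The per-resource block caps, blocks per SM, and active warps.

Answer: occupancy 3/8, limited by blocks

registers: 64 blocks
shared memory: 36 blocks
warps: 32 blocks
blocks: 12 blocks

Answer: 12 blocks, 24 active warps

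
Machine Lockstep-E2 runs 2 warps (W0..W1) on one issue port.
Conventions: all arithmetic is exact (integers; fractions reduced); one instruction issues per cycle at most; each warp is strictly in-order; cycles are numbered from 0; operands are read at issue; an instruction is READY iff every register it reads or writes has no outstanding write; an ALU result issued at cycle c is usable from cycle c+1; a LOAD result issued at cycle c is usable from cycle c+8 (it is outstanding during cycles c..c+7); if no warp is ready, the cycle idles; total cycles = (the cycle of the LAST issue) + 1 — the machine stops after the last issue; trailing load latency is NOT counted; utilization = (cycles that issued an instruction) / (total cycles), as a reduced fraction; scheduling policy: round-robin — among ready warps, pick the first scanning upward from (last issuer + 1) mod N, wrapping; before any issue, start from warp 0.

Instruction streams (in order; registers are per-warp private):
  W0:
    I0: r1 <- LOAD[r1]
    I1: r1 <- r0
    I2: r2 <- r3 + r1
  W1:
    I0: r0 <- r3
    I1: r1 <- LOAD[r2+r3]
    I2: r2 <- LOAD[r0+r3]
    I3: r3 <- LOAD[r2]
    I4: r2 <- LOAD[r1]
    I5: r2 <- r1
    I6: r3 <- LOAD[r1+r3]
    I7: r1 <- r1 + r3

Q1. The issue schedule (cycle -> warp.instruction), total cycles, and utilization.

cycle 0: W0.I0
cycle 1: W1.I0
cycle 2: W1.I1
cycle 3: W1.I2
cycle 4: idle
cycle 5: idle
cycle 6: idle
cycle 7: idle
cycle 8: W0.I1
cycle 9: W0.I2
cycle 10: idle
cycle 11: W1.I3
cycle 12: W1.I4
cycle 13: idle
cycle 14: idle
cycle 15: idle
cycle 16: idle
cycle 17: idle
cycle 18: idle
cycle 19: idle
cycle 20: W1.I5
cycle 21: W1.I6
cycle 22: idle
cycle 23: idle
cycle 24: idle
cycle 25: idle
cycle 26: idle
cycle 27: idle
cycle 28: idle
cycle 29: W1.I7

Answer: 30 cycles, utilization 11/30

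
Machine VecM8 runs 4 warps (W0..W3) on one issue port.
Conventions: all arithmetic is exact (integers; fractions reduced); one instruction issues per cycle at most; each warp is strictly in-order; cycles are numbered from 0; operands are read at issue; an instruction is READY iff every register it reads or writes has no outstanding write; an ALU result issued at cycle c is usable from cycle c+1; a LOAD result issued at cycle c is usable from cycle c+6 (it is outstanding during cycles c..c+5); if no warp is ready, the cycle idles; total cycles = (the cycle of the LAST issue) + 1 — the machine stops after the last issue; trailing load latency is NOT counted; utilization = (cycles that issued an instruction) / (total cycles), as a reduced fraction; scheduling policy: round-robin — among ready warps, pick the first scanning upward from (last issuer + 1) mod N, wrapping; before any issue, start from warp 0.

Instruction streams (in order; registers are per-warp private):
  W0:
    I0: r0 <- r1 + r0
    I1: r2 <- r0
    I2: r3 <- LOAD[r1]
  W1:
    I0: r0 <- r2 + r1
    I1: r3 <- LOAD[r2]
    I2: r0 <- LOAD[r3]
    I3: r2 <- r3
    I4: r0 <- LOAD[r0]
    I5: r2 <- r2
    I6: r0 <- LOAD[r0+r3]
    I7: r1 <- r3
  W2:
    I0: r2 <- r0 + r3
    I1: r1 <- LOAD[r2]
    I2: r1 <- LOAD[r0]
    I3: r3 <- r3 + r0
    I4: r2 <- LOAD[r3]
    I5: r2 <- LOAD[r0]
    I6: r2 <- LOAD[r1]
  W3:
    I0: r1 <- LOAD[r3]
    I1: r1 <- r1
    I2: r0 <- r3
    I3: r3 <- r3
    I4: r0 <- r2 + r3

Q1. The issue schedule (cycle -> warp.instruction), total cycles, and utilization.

cycle 0: W0.I0
cycle 1: W1.I0
cycle 2: W2.I0
cycle 3: W3.I0
cycle 4: W0.I1
cycle 5: W1.I1
cycle 6: W2.I1
cycle 7: W0.I2
cycle 8: idle
cycle 9: W3.I1
cycle 10: W3.I2
cycle 11: W1.I2
cycle 12: W2.I2
cycle 13: W3.I3
cycle 14: W1.I3
cycle 15: W2.I3
cycle 16: W3.I4
cycle 17: W1.I4
cycle 18: W2.I4
cycle 19: W1.I5
cycle 20: idle
cycle 21: idle
cycle 22: idle
cycle 23: W1.I6
cycle 24: W2.I5
cycle 25: W1.I7
cycle 26: idle
cycle 27: idle
cycle 28: idle
cycle 29: idle
cycle 30: W2.I6

Answer: 31 cycles, utilization 23/31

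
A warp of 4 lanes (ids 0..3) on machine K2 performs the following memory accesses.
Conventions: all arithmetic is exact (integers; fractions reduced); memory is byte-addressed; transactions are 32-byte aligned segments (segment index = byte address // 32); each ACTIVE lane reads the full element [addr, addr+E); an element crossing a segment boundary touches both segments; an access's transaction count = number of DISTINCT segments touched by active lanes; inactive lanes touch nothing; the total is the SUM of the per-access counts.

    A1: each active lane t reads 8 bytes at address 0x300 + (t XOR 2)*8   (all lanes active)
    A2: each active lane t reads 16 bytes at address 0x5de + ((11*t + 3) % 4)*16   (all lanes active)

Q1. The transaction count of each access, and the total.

A1: 1 transaction
A2: 3 transactions

Answer: 1,3; total 4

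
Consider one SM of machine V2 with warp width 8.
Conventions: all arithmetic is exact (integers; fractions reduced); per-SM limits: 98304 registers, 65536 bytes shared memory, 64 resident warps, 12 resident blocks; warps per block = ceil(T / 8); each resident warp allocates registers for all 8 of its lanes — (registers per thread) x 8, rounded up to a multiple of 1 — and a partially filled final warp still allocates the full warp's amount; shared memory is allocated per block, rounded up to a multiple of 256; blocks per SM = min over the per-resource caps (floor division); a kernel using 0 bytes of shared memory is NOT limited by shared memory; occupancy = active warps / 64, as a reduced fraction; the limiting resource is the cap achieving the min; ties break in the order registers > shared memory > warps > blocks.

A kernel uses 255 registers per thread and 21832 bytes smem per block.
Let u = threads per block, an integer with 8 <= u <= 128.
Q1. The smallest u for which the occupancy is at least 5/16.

Answer: u = 73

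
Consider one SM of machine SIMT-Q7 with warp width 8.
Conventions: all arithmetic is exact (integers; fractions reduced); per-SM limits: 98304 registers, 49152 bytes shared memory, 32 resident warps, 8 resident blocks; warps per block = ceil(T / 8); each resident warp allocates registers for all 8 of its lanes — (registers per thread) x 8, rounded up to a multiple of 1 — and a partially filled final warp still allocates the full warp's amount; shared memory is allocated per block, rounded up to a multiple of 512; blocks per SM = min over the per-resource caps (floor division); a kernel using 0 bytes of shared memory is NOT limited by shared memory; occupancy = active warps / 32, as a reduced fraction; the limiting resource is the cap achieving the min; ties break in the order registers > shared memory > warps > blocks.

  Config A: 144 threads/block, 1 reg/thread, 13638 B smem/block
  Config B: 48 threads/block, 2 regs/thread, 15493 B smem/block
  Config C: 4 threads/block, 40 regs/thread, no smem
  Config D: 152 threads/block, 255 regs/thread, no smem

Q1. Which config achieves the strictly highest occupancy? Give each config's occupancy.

occupancies: A 9/16, B 9/16, C 1/4, D 19/32

Answer: D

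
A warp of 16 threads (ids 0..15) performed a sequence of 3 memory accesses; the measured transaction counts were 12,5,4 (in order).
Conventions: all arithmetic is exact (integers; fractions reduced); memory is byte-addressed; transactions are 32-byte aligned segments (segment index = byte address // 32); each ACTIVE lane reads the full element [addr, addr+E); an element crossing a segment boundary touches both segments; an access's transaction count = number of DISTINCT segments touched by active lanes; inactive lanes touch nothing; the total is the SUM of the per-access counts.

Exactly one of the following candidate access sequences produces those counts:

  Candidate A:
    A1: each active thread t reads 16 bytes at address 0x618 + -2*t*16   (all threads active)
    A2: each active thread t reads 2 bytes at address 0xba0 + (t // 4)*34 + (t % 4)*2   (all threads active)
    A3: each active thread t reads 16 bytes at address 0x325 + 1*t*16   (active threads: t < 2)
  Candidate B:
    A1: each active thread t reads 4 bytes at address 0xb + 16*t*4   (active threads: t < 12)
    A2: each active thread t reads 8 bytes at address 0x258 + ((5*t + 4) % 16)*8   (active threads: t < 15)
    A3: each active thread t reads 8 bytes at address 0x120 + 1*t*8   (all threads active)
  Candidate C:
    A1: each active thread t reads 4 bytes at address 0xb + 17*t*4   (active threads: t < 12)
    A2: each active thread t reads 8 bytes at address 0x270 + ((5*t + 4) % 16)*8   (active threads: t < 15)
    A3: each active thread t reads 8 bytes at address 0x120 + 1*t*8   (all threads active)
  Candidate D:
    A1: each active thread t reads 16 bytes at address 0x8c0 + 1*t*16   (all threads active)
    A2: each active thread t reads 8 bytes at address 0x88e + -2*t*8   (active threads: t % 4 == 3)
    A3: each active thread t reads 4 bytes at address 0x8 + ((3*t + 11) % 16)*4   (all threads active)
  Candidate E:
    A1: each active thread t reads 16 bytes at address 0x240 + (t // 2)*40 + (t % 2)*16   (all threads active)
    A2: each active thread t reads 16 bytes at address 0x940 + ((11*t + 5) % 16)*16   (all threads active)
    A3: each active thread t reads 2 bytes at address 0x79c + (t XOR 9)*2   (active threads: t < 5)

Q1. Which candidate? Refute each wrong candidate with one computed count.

A: A1 gives 17 transactions, not 12
C: A1 gives 13 transactions, not 12
D: A1 gives 8 transactions, not 12
E: A1 gives 10 transactions, not 12
B: all counts match (12,5,4)

Answer: B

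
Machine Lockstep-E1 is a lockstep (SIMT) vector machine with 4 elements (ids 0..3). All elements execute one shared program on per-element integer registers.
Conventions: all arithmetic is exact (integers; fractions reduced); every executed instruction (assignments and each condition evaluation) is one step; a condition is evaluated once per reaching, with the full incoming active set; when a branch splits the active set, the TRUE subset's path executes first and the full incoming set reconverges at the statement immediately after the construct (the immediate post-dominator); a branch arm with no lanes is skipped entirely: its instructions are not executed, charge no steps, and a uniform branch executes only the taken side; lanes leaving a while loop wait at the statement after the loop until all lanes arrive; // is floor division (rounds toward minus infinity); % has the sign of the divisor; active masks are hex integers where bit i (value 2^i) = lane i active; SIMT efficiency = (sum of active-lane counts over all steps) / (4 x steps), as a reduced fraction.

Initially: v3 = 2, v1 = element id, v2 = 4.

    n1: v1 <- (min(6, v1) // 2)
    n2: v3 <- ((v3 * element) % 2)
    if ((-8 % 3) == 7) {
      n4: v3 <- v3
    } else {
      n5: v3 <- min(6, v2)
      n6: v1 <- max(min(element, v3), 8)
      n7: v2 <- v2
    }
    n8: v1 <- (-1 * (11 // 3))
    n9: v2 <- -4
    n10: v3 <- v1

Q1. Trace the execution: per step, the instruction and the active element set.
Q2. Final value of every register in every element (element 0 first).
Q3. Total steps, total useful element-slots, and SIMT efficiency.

step 0: v1 <- (min(6, v1) // 2)      0xf
step 1: v3 <- ((v3 * element) % 2)   0xf
step 2: eval ((-8 % 3) == 7)         0xf
step 3: v3 <- min(6, v2)             0xf
step 4: v1 <- max(min(element, v3), 8) 0xf
step 5: v2 <- v2                     0xf
step 6: v1 <- (-1 * (11 // 3))       0xf
step 7: v2 <- -4                     0xf
step 8: v3 <- v1                     0xf

Answer: 9 steps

v3: -3,-3,-3,-3
v1: -3,-3,-3,-3
v2: -4,-4,-4,-4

steps = 9; useful = 36; efficiency = 36/36 = 1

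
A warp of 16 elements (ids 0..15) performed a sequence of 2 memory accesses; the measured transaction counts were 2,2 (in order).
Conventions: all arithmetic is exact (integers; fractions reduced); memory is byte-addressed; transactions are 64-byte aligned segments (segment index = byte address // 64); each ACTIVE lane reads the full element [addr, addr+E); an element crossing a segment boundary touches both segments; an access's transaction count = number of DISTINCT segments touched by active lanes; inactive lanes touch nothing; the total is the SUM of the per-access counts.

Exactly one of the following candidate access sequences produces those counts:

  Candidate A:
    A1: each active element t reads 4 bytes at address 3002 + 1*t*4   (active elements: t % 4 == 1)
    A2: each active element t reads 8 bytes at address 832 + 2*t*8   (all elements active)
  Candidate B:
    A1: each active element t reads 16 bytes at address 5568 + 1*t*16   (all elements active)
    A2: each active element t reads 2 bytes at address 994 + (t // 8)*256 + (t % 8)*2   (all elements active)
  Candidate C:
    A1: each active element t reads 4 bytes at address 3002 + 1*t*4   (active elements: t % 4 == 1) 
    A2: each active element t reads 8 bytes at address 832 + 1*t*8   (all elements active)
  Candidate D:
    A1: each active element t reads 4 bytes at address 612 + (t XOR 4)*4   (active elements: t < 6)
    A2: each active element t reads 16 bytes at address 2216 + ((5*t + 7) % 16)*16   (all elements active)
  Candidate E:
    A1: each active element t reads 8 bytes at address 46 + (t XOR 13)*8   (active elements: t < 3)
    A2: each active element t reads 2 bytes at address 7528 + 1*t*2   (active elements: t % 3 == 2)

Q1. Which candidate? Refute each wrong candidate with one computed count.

A: A2 gives 4 transactions, not 2
B: A1 gives 4 transactions, not 2
D: A2 gives 5 transactions, not 2
E: A1 gives 1 transaction, not 2
C: all counts match (2,2)

Answer: C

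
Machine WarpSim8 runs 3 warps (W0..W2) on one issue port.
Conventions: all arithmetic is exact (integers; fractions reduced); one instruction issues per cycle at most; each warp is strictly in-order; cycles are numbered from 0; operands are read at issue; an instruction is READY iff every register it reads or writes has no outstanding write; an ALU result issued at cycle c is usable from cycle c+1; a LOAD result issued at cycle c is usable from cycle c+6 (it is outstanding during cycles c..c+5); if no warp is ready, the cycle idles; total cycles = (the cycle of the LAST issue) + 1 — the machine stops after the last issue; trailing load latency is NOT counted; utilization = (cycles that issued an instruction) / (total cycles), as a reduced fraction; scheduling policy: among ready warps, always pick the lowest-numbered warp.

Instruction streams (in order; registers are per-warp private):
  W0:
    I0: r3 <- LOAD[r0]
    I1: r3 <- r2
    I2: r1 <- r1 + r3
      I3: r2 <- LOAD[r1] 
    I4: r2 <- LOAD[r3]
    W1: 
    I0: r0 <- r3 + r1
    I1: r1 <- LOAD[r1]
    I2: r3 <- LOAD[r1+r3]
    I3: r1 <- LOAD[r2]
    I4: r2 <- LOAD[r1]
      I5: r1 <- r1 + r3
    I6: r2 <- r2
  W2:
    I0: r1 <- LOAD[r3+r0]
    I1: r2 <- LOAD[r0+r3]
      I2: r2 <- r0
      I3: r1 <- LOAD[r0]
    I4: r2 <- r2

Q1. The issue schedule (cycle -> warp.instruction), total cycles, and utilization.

cycle 0: W0.I0
cycle 1: W1.I0
cycle 2: W1.I1
cycle 3: W2.I0
cycle 4: W2.I1
cycle 5: idle
cycle 6: W0.I1
cycle 7: W0.I2
cycle 8: W0.I3
cycle 9: W1.I2
cycle 10: W1.I3
cycle 11: W2.I2
cycle 12: W2.I3
cycle 13: W2.I4
cycle 14: W0.I4
cycle 15: idle
cycle 16: W1.I4
cycle 17: W1.I5
cycle 18: idle
cycle 19: idle
cycle 20: idle
cycle 21: idle
cycle 22: W1.I6

Answer: 23 cycles, utilization 17/23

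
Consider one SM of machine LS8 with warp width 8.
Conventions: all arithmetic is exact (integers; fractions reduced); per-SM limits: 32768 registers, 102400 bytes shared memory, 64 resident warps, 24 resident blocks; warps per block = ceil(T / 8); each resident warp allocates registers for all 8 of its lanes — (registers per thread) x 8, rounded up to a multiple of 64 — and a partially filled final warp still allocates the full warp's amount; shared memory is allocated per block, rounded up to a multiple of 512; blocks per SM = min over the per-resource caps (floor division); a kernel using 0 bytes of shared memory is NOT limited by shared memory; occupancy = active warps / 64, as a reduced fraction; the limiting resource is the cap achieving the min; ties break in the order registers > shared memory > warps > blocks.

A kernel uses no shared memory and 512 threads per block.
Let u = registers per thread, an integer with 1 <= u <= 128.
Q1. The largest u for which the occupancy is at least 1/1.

Answer: u = 64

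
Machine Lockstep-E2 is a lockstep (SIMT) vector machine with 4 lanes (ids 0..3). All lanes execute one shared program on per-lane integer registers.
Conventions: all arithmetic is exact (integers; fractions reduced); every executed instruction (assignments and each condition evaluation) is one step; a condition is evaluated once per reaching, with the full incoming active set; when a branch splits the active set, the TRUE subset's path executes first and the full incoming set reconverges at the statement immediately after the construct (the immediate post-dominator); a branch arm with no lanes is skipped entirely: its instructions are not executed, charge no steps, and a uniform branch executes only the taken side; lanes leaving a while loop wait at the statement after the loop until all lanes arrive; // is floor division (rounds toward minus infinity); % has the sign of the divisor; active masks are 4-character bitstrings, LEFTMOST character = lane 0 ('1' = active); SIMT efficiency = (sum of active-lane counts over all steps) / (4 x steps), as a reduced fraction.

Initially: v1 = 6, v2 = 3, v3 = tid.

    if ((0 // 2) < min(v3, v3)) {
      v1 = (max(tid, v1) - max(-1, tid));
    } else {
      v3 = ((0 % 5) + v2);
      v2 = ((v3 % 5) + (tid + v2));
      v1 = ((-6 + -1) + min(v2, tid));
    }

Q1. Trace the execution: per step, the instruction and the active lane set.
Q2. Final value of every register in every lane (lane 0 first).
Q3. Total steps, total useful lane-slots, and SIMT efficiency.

step 0: eval ((0 // 2) < min(v3, v3)) 1111
step 1: v1 <- (max(tid, v1) - max(-1, tid)) 0111
step 2: v3 <- ((0 % 5) + v2)         1000
step 3: v2 <- ((v3 % 5) + (tid + v2)) 1000
step 4: v1 <- ((-6 + -1) + min(v2, tid)) 1000

Answer: 5 steps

v1: -7,5,4,3
v2: 6,3,3,3
v3: 3,1,2,3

steps = 5; useful = 10; efficiency = 10/20 = 1/2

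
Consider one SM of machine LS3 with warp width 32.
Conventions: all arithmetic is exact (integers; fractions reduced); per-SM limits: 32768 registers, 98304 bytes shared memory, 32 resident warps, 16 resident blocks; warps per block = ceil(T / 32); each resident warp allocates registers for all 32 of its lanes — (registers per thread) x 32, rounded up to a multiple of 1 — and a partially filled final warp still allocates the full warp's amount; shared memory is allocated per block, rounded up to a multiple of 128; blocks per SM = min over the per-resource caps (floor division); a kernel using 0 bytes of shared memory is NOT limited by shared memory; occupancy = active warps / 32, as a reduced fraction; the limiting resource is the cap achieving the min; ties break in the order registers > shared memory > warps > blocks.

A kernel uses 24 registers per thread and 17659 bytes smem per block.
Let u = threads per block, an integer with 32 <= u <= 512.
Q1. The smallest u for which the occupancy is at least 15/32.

Answer: u = 65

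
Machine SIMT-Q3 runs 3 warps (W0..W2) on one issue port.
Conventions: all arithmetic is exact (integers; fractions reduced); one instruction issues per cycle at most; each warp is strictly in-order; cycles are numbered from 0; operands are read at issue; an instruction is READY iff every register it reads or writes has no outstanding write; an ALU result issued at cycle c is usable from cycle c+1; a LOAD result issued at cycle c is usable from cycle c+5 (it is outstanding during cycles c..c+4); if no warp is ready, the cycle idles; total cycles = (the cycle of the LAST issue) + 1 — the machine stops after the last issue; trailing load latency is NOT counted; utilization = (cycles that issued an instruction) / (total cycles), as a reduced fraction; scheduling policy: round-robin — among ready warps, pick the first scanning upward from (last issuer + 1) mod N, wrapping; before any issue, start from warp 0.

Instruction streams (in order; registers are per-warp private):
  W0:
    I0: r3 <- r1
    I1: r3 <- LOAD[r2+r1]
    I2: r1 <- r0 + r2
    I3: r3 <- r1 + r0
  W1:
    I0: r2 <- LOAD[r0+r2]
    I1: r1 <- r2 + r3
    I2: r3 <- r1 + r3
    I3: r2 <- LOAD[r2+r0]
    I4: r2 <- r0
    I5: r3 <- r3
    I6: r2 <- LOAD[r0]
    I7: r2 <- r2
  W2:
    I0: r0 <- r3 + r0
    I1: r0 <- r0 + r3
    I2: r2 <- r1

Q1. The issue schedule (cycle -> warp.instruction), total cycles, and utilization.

cycle 0: W0.I0
cycle 1: W1.I0
cycle 2: W2.I0
cycle 3: W0.I1
cycle 4: W2.I1
cycle 5: W0.I2
cycle 6: W1.I1
cycle 7: W2.I2
cycle 8: W0.I3
cycle 9: W1.I2
cycle 10: W1.I3
cycle 11: idle
cycle 12: idle
cycle 13: idle
cycle 14: idle
cycle 15: W1.I4
cycle 16: W1.I5
cycle 17: W1.I6
cycle 18: idle
cycle 19: idle
cycle 20: idle
cycle 21: idle
cycle 22: W1.I7

Answer: 23 cycles, utilization 15/23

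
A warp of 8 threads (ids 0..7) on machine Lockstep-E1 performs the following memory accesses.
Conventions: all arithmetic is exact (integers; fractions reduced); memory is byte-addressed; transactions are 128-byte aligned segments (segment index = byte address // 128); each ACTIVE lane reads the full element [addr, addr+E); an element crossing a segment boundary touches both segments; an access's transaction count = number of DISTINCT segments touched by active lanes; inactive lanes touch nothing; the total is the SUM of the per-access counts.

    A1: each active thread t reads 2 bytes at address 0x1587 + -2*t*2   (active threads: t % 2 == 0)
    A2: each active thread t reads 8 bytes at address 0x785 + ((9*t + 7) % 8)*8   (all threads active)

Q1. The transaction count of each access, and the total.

A1: 2 transactions
A2: 1 transaction

Answer: 2,1; total 3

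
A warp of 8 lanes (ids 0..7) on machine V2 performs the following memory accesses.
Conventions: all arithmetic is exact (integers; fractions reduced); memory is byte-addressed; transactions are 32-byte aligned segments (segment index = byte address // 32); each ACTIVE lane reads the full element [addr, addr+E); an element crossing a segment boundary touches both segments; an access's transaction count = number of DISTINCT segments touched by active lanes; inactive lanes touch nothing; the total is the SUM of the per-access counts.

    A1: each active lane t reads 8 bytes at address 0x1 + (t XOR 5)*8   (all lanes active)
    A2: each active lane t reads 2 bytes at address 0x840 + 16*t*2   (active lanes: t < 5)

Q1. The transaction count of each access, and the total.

A1: 3 transactions
A2: 5 transactions

Answer: 3,5; total 8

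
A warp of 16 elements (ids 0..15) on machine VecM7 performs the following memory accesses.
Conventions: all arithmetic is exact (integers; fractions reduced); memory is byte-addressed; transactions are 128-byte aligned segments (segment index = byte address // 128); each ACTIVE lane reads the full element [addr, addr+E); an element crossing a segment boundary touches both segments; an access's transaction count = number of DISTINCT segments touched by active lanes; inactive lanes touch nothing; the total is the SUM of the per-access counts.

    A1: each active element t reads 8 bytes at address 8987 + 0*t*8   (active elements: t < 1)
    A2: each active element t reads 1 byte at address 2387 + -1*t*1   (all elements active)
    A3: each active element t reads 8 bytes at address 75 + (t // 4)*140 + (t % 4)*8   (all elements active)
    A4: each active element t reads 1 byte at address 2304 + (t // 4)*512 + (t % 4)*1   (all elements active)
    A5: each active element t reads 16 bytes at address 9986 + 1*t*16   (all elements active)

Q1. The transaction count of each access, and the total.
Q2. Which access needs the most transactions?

A1: 1 transaction
A2: 1 transaction
A3: 5 transactions
A4: 4 transactions
A5: 3 transactions

Answer: 1,1,5,4,3; total 14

Answer: A3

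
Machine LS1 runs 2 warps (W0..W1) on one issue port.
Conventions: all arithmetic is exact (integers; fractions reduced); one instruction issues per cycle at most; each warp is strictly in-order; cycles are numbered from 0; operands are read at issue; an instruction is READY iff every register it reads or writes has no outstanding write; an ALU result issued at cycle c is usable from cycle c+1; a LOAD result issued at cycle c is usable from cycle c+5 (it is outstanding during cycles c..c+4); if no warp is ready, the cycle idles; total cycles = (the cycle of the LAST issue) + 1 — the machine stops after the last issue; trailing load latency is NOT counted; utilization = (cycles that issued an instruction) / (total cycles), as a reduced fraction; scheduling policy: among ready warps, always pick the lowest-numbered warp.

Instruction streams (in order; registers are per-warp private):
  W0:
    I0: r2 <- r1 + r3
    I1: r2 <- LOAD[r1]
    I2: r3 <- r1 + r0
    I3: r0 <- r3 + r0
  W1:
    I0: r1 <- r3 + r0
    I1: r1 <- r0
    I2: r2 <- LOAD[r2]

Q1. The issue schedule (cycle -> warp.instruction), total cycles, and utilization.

cycle 0: W0.I0
cycle 1: W0.I1
cycle 2: W0.I2
cycle 3: W0.I3
cycle 4: W1.I0
cycle 5: W1.I1
cycle 6: W1.I2

Answer: 7 cycles, utilization 1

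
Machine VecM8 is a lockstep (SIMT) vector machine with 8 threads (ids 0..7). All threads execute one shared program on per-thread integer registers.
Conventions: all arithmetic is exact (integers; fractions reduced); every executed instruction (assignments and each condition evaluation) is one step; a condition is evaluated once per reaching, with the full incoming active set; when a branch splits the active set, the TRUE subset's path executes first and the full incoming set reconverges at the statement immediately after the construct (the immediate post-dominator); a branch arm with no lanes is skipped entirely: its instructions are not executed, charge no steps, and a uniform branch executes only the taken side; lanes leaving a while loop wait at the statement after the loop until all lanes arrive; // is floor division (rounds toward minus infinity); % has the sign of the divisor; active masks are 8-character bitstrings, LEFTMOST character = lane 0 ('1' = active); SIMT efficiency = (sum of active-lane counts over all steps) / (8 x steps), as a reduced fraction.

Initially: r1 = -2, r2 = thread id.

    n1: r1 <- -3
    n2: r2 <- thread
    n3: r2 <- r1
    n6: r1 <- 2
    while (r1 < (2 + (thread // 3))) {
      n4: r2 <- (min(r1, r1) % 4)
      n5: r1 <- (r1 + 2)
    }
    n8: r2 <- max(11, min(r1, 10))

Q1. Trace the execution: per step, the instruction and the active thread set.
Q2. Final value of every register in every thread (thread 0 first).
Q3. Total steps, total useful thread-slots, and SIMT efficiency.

step 0: r1 <- -3                     11111111
step 1: r2 <- thread                 11111111
step 2: r2 <- r1                     11111111
step 3: r1 <- 2                      11111111
step 4: eval (r1 < (2 + (thread // 3))) 11111111
step 5: r2 <- (min(r1, r1) % 4)      00011111
step 6: r1 <- (r1 + 2)               00011111
step 7: eval (r1 < (2 + (thread // 3))) 00011111
step 8: r2 <- max(11, min(r1, 10))   11111111

Answer: 9 steps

r1: 2,2,2,4,4,4,4,4
r2: 11,11,11,11,11,11,11,11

steps = 9; useful = 63; efficiency = 63/72 = 7/8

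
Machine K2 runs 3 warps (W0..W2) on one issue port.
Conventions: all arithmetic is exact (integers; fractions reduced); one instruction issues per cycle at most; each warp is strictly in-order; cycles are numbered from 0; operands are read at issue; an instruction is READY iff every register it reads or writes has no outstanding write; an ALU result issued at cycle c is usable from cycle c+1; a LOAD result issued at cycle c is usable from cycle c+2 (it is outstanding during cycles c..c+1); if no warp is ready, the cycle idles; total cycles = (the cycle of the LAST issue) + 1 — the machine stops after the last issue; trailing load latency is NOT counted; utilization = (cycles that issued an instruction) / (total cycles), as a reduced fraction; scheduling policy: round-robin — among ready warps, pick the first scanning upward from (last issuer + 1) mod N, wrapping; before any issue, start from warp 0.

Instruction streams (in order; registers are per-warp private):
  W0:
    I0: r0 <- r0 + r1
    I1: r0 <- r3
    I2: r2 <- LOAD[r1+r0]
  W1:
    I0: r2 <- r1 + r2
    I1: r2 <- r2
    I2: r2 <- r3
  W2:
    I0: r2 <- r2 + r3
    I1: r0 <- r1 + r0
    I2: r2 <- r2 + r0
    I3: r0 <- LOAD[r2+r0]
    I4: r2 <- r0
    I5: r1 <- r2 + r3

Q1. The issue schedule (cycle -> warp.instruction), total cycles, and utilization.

cycle 0: W0.I0
cycle 1: W1.I0
cycle 2: W2.I0
cycle 3: W0.I1
cycle 4: W1.I1
cycle 5: W2.I1
cycle 6: W0.I2
cycle 7: W1.I2
cycle 8: W2.I2
cycle 9: W2.I3
cycle 10: idle
cycle 11: W2.I4
cycle 12: W2.I5

Answer: 13 cycles, utilization 12/13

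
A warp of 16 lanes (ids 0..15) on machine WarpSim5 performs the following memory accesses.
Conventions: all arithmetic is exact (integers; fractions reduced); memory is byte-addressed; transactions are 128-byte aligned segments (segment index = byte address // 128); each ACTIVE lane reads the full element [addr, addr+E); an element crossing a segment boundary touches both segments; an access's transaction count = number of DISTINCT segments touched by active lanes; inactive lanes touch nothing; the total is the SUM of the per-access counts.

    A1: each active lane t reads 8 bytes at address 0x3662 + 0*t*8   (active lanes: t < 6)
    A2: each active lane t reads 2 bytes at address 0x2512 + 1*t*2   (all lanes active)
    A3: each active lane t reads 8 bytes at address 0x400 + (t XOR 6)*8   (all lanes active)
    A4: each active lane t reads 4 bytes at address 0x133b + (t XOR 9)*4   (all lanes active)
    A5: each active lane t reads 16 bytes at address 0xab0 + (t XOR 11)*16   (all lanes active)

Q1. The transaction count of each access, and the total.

A1: 1 transaction
A2: 1 transaction
A3: 1 transaction
A4: 1 transaction
A5: 3 transactions

Answer: 1,1,1,1,3; total 7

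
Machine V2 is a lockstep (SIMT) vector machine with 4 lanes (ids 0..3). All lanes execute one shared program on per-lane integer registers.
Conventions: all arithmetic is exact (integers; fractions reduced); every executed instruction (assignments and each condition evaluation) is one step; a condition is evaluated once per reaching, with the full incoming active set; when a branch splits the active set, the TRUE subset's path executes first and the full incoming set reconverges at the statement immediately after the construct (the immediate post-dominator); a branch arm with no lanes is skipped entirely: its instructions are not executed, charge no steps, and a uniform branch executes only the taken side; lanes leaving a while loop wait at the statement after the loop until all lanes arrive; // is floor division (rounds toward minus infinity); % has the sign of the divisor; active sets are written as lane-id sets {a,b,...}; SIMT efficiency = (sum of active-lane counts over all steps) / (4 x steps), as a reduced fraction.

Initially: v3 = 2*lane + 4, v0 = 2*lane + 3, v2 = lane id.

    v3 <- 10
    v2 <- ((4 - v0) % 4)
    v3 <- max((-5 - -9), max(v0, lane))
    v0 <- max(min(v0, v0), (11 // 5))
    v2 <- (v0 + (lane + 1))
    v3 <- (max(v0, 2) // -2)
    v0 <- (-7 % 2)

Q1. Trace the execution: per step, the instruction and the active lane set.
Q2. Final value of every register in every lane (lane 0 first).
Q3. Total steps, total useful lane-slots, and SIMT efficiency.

step 0: v3 <- 10                     {0,1,2,3}
step 1: v2 <- ((4 - v0) % 4)         {0,1,2,3}
step 2: v3 <- max((-5 - -9), max(v0, lane)) {0,1,2,3}
step 3: v0 <- max(min(v0, v0), (11 // 5)) {0,1,2,3}
step 4: v2 <- (v0 + (lane + 1))      {0,1,2,3}
step 5: v3 <- (max(v0, 2) // -2)     {0,1,2,3}
step 6: v0 <- (-7 % 2)               {0,1,2,3}

Answer: 7 steps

v3: -2,-3,-4,-5
v0: 1,1,1,1
v2: 4,7,10,13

steps = 7; useful = 28; efficiency = 28/28 = 1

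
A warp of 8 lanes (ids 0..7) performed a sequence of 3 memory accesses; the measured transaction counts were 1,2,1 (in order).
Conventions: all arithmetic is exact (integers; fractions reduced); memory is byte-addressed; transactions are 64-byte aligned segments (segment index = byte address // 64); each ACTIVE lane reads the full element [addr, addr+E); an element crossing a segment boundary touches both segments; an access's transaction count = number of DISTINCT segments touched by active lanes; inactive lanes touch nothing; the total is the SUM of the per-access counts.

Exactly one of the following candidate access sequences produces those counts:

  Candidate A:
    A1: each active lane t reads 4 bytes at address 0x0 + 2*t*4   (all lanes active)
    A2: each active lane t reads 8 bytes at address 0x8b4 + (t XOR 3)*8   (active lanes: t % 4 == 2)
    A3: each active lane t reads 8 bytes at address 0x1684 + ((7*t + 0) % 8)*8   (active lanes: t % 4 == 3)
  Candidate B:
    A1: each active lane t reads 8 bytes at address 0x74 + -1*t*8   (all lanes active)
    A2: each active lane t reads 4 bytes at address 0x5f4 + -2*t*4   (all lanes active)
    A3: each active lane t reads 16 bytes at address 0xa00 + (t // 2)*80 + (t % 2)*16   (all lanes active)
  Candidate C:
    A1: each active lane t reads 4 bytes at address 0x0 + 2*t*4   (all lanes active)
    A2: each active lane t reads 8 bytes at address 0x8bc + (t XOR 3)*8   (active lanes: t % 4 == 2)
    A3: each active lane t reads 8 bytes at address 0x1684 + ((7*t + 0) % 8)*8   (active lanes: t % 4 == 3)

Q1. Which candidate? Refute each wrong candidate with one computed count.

B: A1 gives 2 transactions, not 1
C: A2 gives 1 transaction, not 2
A: all counts match (1,2,1)

Answer: A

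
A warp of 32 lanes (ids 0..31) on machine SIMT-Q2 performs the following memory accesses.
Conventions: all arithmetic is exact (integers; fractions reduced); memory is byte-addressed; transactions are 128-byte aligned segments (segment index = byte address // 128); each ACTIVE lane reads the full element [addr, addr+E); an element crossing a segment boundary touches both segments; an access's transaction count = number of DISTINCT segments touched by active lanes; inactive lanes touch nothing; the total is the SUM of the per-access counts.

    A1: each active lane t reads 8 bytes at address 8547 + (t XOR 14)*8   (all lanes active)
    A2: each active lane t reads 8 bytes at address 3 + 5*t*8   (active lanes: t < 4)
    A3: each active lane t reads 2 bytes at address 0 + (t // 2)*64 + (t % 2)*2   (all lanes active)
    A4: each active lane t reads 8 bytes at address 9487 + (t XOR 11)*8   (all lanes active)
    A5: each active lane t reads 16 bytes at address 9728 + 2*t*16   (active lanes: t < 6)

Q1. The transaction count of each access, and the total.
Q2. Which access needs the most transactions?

A1: 3 transactions
A2: 2 transactions
A3: 8 transactions
A4: 3 transactions
A5: 2 transactions

Answer: 3,2,8,3,2; total 18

Answer: A3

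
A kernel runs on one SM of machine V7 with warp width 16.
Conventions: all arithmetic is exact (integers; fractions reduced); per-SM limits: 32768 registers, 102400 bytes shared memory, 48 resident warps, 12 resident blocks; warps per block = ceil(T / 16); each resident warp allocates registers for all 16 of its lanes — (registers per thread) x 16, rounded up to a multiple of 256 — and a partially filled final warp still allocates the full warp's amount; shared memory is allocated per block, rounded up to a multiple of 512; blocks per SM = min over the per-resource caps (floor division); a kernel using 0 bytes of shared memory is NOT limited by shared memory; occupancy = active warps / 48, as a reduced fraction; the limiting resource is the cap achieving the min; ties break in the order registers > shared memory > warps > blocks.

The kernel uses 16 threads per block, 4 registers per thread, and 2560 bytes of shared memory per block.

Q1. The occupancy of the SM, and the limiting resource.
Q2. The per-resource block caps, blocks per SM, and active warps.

Answer: occupancy 1/4, limited by blocks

registers: 128 blocks
shared memory: 40 blocks
warps: 48 blocks
blocks: 12 blocks

Answer: 12 blocks, 12 active warps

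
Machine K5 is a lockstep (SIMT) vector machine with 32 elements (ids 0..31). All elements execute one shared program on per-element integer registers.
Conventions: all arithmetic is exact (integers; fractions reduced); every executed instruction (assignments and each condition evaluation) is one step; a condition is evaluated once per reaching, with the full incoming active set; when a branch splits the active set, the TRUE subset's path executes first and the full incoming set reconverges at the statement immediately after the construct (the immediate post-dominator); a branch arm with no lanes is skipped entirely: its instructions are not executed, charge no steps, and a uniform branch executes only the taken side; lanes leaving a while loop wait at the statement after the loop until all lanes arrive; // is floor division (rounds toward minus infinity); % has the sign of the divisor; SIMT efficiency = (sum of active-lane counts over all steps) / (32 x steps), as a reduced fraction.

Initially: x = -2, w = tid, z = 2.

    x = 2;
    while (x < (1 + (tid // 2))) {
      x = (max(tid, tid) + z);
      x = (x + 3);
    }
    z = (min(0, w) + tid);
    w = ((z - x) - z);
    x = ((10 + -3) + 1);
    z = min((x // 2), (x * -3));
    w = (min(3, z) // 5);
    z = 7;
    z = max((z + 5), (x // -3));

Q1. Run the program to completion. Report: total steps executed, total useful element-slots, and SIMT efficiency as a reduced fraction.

Answer: 12 steps, 372 useful, 31/32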